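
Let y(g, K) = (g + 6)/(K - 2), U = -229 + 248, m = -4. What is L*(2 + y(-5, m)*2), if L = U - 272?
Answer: -1265/3 ≈ -421.67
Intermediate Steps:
U = 19
y(g, K) = (6 + g)/(-2 + K)
L = -253 (L = 19 - 272 = -253)
L*(2 + y(-5, m)*2) = -253*(2 + ((6 - 5)/(-2 - 4))*2) = -253*(2 + (1/(-6))*2) = -253*(2 - 1/6*1*2) = -253*(2 - 1/6*2) = -253*(2 - 1/3) = -253*5/3 = -1265/3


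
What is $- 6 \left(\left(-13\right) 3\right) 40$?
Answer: $9360$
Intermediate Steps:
$- 6 \left(\left(-13\right) 3\right) 40 = \left(-6\right) \left(-39\right) 40 = 234 \cdot 40 = 9360$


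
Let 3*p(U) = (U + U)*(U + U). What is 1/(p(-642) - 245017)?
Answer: 1/304535 ≈ 3.2837e-6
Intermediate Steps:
p(U) = 4*U**2/3 (p(U) = ((U + U)*(U + U))/3 = ((2*U)*(2*U))/3 = (4*U**2)/3 = 4*U**2/3)
1/(p(-642) - 245017) = 1/((4/3)*(-642)**2 - 245017) = 1/((4/3)*412164 - 245017) = 1/(549552 - 245017) = 1/304535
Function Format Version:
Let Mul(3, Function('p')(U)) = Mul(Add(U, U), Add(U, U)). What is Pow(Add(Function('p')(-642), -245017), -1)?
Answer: Rational(1, 304535) ≈ 3.2837e-6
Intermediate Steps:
Function('p')(U) = Mul(Rational(4, 3), Pow(U, 2)) (Function('p')(U) = Mul(Rational(1, 3), Mul(Add(U, U), Add(U, U))) = Mul(Rational(1, 3), Mul(Mul(2, U), Mul(2, U))) = Mul(Rational(1, 3), Mul(4, Pow(U, 2))) = Mul(Rational(4, 3), Pow(U, 2)))
Pow(Add(Function('p')(-642), -245017), -1) = Pow(Add(Mul(Rational(4, 3), Pow(-642, 2)), -245017), -1) = Pow(Add(Mul(Rational(4, 3), 412164), -245017), -1) = Pow(Add(549552, -245017), -1) = Pow(304535, -1) = Rational(1, 304535)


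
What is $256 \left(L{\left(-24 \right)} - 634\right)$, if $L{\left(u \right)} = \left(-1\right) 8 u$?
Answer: $-113152$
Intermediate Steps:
$L{\left(u \right)} = - 8 u$
$256 \left(L{\left(-24 \right)} - 634\right) = 256 \left(\left(-8\right) \left(-24\right) - 634\right) = 256 \left(192 - 634\right) = 256 \left(-442\right) = -113152$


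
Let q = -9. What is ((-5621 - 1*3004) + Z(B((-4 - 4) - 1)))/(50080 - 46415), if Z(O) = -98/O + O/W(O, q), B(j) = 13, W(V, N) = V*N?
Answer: -202004/85761 ≈ -2.3554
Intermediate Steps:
W(V, N) = N*V
Z(O) = -⅑ - 98/O (Z(O) = -98/O + O/((-9*O)) = -98/O + O*(-1/(9*O)) = -98/O - ⅑ = -⅑ - 98/O)
((-5621 - 1*3004) + Z(B((-4 - 4) - 1)))/(50080 - 46415) = ((-5621 - 1*3004) + (⅑)*(-882 - 1*13)/13)/(50080 - 46415) = ((-5621 - 3004) + (⅑)*(1/13)*(-882 - 13))/3665 = (-8625 + (⅑)*(1/13)*(-895))*(1/3665) = (-8625 - 895/117)*(1/3665) = -1010020/117*1/3665 = -202004/85761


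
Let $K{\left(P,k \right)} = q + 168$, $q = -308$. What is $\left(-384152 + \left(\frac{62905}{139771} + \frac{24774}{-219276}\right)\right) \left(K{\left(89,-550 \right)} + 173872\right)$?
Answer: $- \frac{7411082150211906062}{111045021} \approx -6.6739 \cdot 10^{10}$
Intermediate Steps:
$K{\left(P,k \right)} = -140$ ($K{\left(P,k \right)} = -308 + 168 = -140$)
$\left(-384152 + \left(\frac{62905}{139771} + \frac{24774}{-219276}\right)\right) \left(K{\left(89,-550 \right)} + 173872\right) = \left(-384152 + \left(\frac{62905}{139771} + \frac{24774}{-219276}\right)\right) \left(-140 + 173872\right) = \left(-384152 + \left(62905 \cdot \frac{1}{139771} + 24774 \left(- \frac{1}{219276}\right)\right)\right) 173732 = \left(-384152 + \left(\frac{2735}{6077} - \frac{4129}{36546}\right)\right) 173732 = \left(-384152 + \frac{74861377}{222090042}\right) 173732 = \left(- \frac{85316258953007}{222090042}\right) 173732 = - \frac{7411082150211906062}{111045021}$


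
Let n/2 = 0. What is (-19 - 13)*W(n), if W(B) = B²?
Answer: 0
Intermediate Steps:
n = 0 (n = 2*0 = 0)
(-19 - 13)*W(n) = (-19 - 13)*0² = -32*0 = 0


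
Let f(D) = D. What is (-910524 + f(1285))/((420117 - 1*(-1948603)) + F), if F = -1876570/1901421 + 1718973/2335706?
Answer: -4038076275692170014/10519864438610242933 ≈ -0.38385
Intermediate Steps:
F = -1114624447787/4441160438226 (F = -1876570*1/1901421 + 1718973*(1/2335706) = -1876570/1901421 + 1718973/2335706 = -1114624447787/4441160438226 ≈ -0.25098)
(-910524 + f(1285))/((420117 - 1*(-1948603)) + F) = (-910524 + 1285)/((420117 - 1*(-1948603)) - 1114624447787/4441160438226) = -909239/((420117 + 1948603) - 1114624447787/4441160438226) = -909239/(2368720 - 1114624447787/4441160438226) = -909239/10519864438610242933/4441160438226 = -909239*4441160438226/10519864438610242933 = -4038076275692170014/10519864438610242933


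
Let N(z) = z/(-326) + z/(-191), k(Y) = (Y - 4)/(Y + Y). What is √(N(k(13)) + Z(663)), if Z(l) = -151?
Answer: I*√98940443522401/809458 ≈ 12.288*I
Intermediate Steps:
k(Y) = (-4 + Y)/(2*Y) (k(Y) = (-4 + Y)/((2*Y)) = (-4 + Y)*(1/(2*Y)) = (-4 + Y)/(2*Y))
N(z) = -517*z/62266 (N(z) = z*(-1/326) + z*(-1/191) = -z/326 - z/191 = -517*z/62266)
√(N(k(13)) + Z(663)) = √(-517*(-4 + 13)/(124532*13) - 151) = √(-517*9/(124532*13) - 151) = √(-517/62266*9/26 - 151) = √(-4653/1618916 - 151) = √(-244460969/1618916) = I*√98940443522401/809458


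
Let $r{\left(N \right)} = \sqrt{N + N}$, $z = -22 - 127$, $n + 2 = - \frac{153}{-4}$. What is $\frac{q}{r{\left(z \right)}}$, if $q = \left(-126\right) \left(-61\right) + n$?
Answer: $- \frac{30889 i \sqrt{298}}{1192} \approx - 447.34 i$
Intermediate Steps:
$n = \frac{145}{4}$ ($n = -2 - \frac{153}{-4} = -2 - - \frac{153}{4} = -2 + \frac{153}{4} = \frac{145}{4} \approx 36.25$)
$z = -149$ ($z = -22 - 127 = -149$)
$r{\left(N \right)} = \sqrt{2} \sqrt{N}$ ($r{\left(N \right)} = \sqrt{2 N} = \sqrt{2} \sqrt{N}$)
$q = \frac{30889}{4}$ ($q = \left(-126\right) \left(-61\right) + \frac{145}{4} = 7686 + \frac{145}{4} = \frac{30889}{4} \approx 7722.3$)
$\frac{q}{r{\left(z \right)}} = \frac{30889}{4 \sqrt{2} \sqrt{-149}} = \frac{30889}{4 \sqrt{2} i \sqrt{149}} = \frac{30889}{4 i \sqrt{298}} = \frac{30889 \left(- \frac{i \sqrt{298}}{298}\right)}{4} = - \frac{30889 i \sqrt{298}}{1192}$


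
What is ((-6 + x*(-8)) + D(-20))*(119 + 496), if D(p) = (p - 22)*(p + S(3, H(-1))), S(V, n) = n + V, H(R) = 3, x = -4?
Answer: 377610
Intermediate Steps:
S(V, n) = V + n
D(p) = (-22 + p)*(6 + p) (D(p) = (p - 22)*(p + (3 + 3)) = (-22 + p)*(p + 6) = (-22 + p)*(6 + p))
((-6 + x*(-8)) + D(-20))*(119 + 496) = ((-6 - 4*(-8)) + (-132 + (-20)**2 - 16*(-20)))*(119 + 496) = ((-6 + 32) + (-132 + 400 + 320))*615 = (26 + 588)*615 = 614*615 = 377610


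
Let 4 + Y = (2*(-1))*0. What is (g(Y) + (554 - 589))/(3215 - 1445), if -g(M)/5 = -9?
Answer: 1/177 ≈ 0.0056497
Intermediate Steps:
Y = -4 (Y = -4 + (2*(-1))*0 = -4 - 2*0 = -4 + 0 = -4)
g(M) = 45 (g(M) = -5*(-9) = 45)
(g(Y) + (554 - 589))/(3215 - 1445) = (45 + (554 - 589))/(3215 - 1445) = (45 - 35)/1770 = 10*(1/1770) = 1/177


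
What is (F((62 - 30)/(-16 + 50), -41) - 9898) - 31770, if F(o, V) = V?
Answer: -41709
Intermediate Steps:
(F((62 - 30)/(-16 + 50), -41) - 9898) - 31770 = (-41 - 9898) - 31770 = -9939 - 31770 = -41709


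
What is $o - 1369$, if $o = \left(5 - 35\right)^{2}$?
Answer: $-469$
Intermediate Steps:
$o = 900$ ($o = \left(-30\right)^{2} = 900$)
$o - 1369 = 900 - 1369 = -469$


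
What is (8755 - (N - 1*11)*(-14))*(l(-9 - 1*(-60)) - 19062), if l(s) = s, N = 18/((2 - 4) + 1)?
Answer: -158722839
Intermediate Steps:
N = -18 (N = 18/(-2 + 1) = 18/(-1) = 18*(-1) = -18)
(8755 - (N - 1*11)*(-14))*(l(-9 - 1*(-60)) - 19062) = (8755 - (-18 - 1*11)*(-14))*((-9 - 1*(-60)) - 19062) = (8755 - (-18 - 11)*(-14))*((-9 + 60) - 19062) = (8755 - 1*(-29)*(-14))*(51 - 19062) = (8755 + 29*(-14))*(-19011) = (8755 - 406)*(-19011) = 8349*(-19011) = -158722839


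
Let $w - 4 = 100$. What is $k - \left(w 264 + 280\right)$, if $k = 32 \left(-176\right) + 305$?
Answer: $-33063$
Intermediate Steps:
$w = 104$ ($w = 4 + 100 = 104$)
$k = -5327$ ($k = -5632 + 305 = -5327$)
$k - \left(w 264 + 280\right) = -5327 - \left(104 \cdot 264 + 280\right) = -5327 - \left(27456 + 280\right) = -5327 - 27736 = -33063$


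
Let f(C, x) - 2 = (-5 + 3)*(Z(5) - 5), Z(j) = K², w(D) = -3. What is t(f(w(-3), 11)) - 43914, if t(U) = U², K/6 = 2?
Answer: 32262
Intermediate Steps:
K = 12 (K = 6*2 = 12)
Z(j) = 144 (Z(j) = 12² = 144)
f(C, x) = -276 (f(C, x) = 2 + (-5 + 3)*(144 - 5) = 2 - 2*139 = 2 - 278 = -276)
t(f(w(-3), 11)) - 43914 = (-276)² - 43914 = 76176 - 43914 = 32262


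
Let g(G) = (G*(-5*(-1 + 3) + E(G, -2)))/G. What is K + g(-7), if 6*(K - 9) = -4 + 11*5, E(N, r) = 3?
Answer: 21/2 ≈ 10.500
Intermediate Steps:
g(G) = -7 (g(G) = (G*(-5*(-1 + 3) + 3))/G = (G*(-5*2 + 3))/G = (G*(-10 + 3))/G = (G*(-7))/G = (-7*G)/G = -7)
K = 35/2 (K = 9 + (-4 + 11*5)/6 = 9 + (-4 + 55)/6 = 9 + (⅙)*51 = 9 + 17/2 = 35/2 ≈ 17.500)
K + g(-7) = 35/2 - 7 = 21/2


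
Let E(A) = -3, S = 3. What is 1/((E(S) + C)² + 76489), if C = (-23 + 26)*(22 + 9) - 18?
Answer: 1/81673 ≈ 1.2244e-5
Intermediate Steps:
C = 75 (C = 3*31 - 18 = 93 - 18 = 75)
1/((E(S) + C)² + 76489) = 1/((-3 + 75)² + 76489) = 1/(72² + 76489) = 1/(5184 + 76489) = 1/81673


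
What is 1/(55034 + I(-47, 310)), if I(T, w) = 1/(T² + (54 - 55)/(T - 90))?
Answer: 302634/16655159693 ≈ 1.8171e-5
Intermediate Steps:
I(T, w) = 1/(T² - 1/(-90 + T))
1/(55034 + I(-47, 310)) = 1/(55034 + (90 - 1*(-47))/(1 - 1*(-47)³ + 90*(-47)²)) = 1/(55034 + (90 + 47)/(1 - 1*(-103823) + 90*2209)) = 1/(55034 + 137/(1 + 103823 + 198810)) = 1/(55034 + 137/302634) = 1/(16655159693/302634) = 302634/16655159693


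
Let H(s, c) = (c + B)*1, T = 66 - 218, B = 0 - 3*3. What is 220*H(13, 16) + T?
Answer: 1388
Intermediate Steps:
B = -9 (B = 0 - 9 = -9)
T = -152
H(s, c) = -9 + c (H(s, c) = (c - 9)*1 = (-9 + c)*1 = -9 + c)
220*H(13, 16) + T = 220*(-9 + 16) - 152 = 220*7 - 152 = 1540 - 152 = 1388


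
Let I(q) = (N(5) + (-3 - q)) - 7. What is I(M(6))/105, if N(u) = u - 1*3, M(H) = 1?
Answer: -3/35 ≈ -0.085714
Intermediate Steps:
N(u) = -3 + u (N(u) = u - 3 = -3 + u)
I(q) = -8 - q (I(q) = ((-3 + 5) + (-3 - q)) - 7 = (2 + (-3 - q)) - 7 = (-1 - q) - 7 = -8 - q)
I(M(6))/105 = (-8 - 1*1)/105 = (-8 - 1)*(1/105) = -9*1/105 = -3/35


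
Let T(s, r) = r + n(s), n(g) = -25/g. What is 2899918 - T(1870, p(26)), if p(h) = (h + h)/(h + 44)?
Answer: 37959917071/13090 ≈ 2.8999e+6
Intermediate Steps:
p(h) = 2*h/(44 + h) (p(h) = (2*h)/(44 + h) = 2*h/(44 + h))
T(s, r) = r - 25/s
2899918 - T(1870, p(26)) = 2899918 - (2*26/(44 + 26) - 25/1870) = 2899918 - (2*26/70 - 25*1/1870) = 2899918 - (2*26*(1/70) - 5/374) = 2899918 - (26/35 - 5/374) = 2899918 - 1*9549/13090 = 2899918 - 9549/13090 = 37959917071/13090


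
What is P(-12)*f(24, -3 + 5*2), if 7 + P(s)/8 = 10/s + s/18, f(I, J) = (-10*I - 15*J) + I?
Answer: 21828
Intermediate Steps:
f(I, J) = -15*J - 9*I (f(I, J) = (-15*J - 10*I) + I = -15*J - 9*I)
P(s) = -56 + 80/s + 4*s/9 (P(s) = -56 + 8*(10/s + s/18) = -56 + (80/s + 4*s/9) = -56 + 80/s + 4*s/9)
P(-12)*f(24, -3 + 5*2) = (-56 + 80/(-12) + (4/9)*(-12))*(-15*(-3 + 5*2) - 9*24) = (-56 + 80*(-1/12) - 16/3)*(-15*(-3 + 10) - 216) = (-56 - 20/3 - 16/3)*(-15*7 - 216) = -68*(-105 - 216) = -68*(-321) = 21828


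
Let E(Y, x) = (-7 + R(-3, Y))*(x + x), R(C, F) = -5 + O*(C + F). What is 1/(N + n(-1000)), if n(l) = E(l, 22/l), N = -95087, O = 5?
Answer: -250/23716453 ≈ -1.0541e-5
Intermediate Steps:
R(C, F) = -5 + 5*C + 5*F (R(C, F) = -5 + 5*(C + F) = -5 + (5*C + 5*F) = -5 + 5*C + 5*F)
E(Y, x) = 2*x*(-27 + 5*Y) (E(Y, x) = (-7 + (-5 + 5*(-3) + 5*Y))*(x + x) = (-7 + (-5 - 15 + 5*Y))*(2*x) = (-7 + (-20 + 5*Y))*(2*x) = (-27 + 5*Y)*(2*x) = 2*x*(-27 + 5*Y))
n(l) = 44*(-27 + 5*l)/l (n(l) = 2*(22/l)*(-27 + 5*l) = 44*(-27 + 5*l)/l)
1/(N + n(-1000)) = 1/(-95087 + (220 - 1188/(-1000))) = 1/(-95087 + (220 - 1188*(-1/1000))) = 1/(-95087 + (220 + 297/250)) = 1/(-95087 + 55297/250) = 1/(-23716453/250) = -250/23716453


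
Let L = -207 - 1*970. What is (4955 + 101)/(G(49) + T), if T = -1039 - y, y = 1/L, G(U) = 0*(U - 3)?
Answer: -2975456/611451 ≈ -4.8662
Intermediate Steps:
G(U) = 0 (G(U) = 0*(-3 + U) = 0)
L = -1177 (L = -207 - 970 = -1177)
y = -1/1177 (y = 1/(-1177) = -1/1177 ≈ -0.00084962)
T = -1222902/1177 (T = -1039 - 1*(-1/1177) = -1039 + 1/1177 = -1222902/1177 ≈ -1039.0)
(4955 + 101)/(G(49) + T) = (4955 + 101)/(0 - 1222902/1177) = 5056/(-1222902/1177) = 5056*(-1177/1222902) = -2975456/611451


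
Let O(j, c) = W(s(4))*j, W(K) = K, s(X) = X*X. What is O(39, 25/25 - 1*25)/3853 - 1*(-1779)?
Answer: 6855111/3853 ≈ 1779.2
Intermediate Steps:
s(X) = X²
O(j, c) = 16*j (O(j, c) = 4²*j = 16*j)
O(39, 25/25 - 1*25)/3853 - 1*(-1779) = (16*39)/3853 - 1*(-1779) = 624*(1/3853) + 1779 = 624/3853 + 1779 = 6855111/3853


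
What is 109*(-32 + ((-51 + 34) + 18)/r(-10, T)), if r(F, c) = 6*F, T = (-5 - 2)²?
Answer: -209389/60 ≈ -3489.8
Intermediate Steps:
T = 49 (T = (-7)² = 49)
109*(-32 + ((-51 + 34) + 18)/r(-10, T)) = 109*(-32 + ((-51 + 34) + 18)/((6*(-10)))) = 109*(-32 + (-17 + 18)/(-60)) = 109*(-32 + 1*(-1/60)) = 109*(-32 - 1/60) = 109*(-1921/60) = -209389/60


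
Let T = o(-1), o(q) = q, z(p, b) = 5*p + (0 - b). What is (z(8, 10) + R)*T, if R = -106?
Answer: 76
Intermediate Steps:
z(p, b) = -b + 5*p (z(p, b) = 5*p - b = -b + 5*p)
T = -1
(z(8, 10) + R)*T = ((-1*10 + 5*8) - 106)*(-1) = ((-10 + 40) - 106)*(-1) = (30 - 106)*(-1) = -76*(-1) = 76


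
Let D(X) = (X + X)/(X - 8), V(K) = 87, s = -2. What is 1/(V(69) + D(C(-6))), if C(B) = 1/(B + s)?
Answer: 65/5657 ≈ 0.011490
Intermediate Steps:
C(B) = 1/(-2 + B) (C(B) = 1/(B - 2) = 1/(-2 + B))
D(X) = 2*X/(-8 + X) (D(X) = (2*X)/(-8 + X) = 2*X/(-8 + X))
1/(V(69) + D(C(-6))) = 1/(87 + 2/((-2 - 6)*(-8 + 1/(-2 - 6)))) = 1/(87 + 2/(-8*(-8 + 1/(-8)))) = 1/(87 + 2*(-1/8)/(-8 - 1/8)) = 1/(87 + 2*(-1/8)/(-65/8)) = 1/(87 + 2*(-1/8)*(-8/65)) = 1/(87 + 2/65) = 1/(5657/65) = 65/5657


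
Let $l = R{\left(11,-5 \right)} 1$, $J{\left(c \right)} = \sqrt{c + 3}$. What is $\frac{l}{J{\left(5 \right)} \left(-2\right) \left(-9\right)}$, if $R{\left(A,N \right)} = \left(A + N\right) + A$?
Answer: $\frac{17 \sqrt{2}}{72} \approx 0.33391$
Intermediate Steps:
$R{\left(A,N \right)} = N + 2 A$
$J{\left(c \right)} = \sqrt{3 + c}$
$l = 17$ ($l = \left(-5 + 2 \cdot 11\right) 1 = \left(-5 + 22\right) 1 = 17 \cdot 1 = 17$)
$\frac{l}{J{\left(5 \right)} \left(-2\right) \left(-9\right)} = \frac{17}{\sqrt{3 + 5} \left(-2\right) \left(-9\right)} = \frac{17}{\sqrt{8} \left(-2\right) \left(-9\right)} = \frac{17}{2 \sqrt{2} \left(-2\right) \left(-9\right)} = \frac{17}{- 4 \sqrt{2} \left(-9\right)} = \frac{17}{36 \sqrt{2}} = 17 \frac{\sqrt{2}}{72} = \frac{17 \sqrt{2}}{72}$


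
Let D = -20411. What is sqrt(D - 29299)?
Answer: I*sqrt(49710) ≈ 222.96*I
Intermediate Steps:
sqrt(D - 29299) = sqrt(-20411 - 29299) = sqrt(-49710) = I*sqrt(49710)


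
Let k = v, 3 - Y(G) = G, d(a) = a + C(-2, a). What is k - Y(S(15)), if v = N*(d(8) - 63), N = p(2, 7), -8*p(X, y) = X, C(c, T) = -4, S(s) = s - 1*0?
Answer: 107/4 ≈ 26.750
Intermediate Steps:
S(s) = s (S(s) = s + 0 = s)
p(X, y) = -X/8
N = -¼ (N = -⅛*2 = -¼ ≈ -0.25000)
d(a) = -4 + a (d(a) = a - 4 = -4 + a)
Y(G) = 3 - G
v = 59/4 (v = -((-4 + 8) - 63)/4 = -(4 - 63)/4 = -¼*(-59) = 59/4 ≈ 14.750)
k = 59/4 ≈ 14.750
k - Y(S(15)) = 59/4 - (3 - 1*15) = 59/4 - (3 - 15) = 59/4 - 1*(-12) = 59/4 + 12 = 107/4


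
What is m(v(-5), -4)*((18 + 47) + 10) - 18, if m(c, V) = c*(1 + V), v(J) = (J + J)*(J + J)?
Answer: -22518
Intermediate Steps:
v(J) = 4*J² (v(J) = (2*J)*(2*J) = 4*J²)
m(v(-5), -4)*((18 + 47) + 10) - 18 = ((4*(-5)²)*(1 - 4))*((18 + 47) + 10) - 18 = ((4*25)*(-3))*(65 + 10) - 18 = (100*(-3))*75 - 18 = -300*75 - 18 = -22500 - 18 = -22518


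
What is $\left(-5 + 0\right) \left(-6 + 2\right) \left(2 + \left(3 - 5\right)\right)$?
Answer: $0$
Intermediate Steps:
$\left(-5 + 0\right) \left(-6 + 2\right) \left(2 + \left(3 - 5\right)\right) = \left(-5\right) \left(-4\right) \left(2 + \left(3 - 5\right)\right) = 20 \left(2 - 2\right) = 20 \cdot 0 = 0$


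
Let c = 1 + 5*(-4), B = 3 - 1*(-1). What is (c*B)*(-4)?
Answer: 304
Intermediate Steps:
B = 4 (B = 3 + 1 = 4)
c = -19 (c = 1 - 20 = -19)
(c*B)*(-4) = -19*4*(-4) = -76*(-4) = 304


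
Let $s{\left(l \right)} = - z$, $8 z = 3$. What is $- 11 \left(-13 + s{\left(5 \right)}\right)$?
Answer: $\frac{1177}{8} \approx 147.13$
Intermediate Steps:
$z = \frac{3}{8}$ ($z = \frac{1}{8} \cdot 3 = \frac{3}{8} \approx 0.375$)
$s{\left(l \right)} = - \frac{3}{8}$ ($s{\left(l \right)} = \left(-1\right) \frac{3}{8} = - \frac{3}{8}$)
$- 11 \left(-13 + s{\left(5 \right)}\right) = - 11 \left(-13 - \frac{3}{8}\right) = \left(-11\right) \left(- \frac{107}{8}\right) = \frac{1177}{8}$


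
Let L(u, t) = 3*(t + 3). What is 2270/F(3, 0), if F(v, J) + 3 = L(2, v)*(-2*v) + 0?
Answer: -2270/111 ≈ -20.450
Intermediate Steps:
L(u, t) = 9 + 3*t (L(u, t) = 3*(3 + t) = 9 + 3*t)
F(v, J) = -3 - 2*v*(9 + 3*v) (F(v, J) = -3 + ((9 + 3*v)*(-2*v) + 0) = -3 + (-2*v*(9 + 3*v) + 0) = -3 - 2*v*(9 + 3*v))
2270/F(3, 0) = 2270/(-3 - 6*3*(3 + 3)) = 2270/(-3 - 6*3*6) = 2270/(-3 - 108) = 2270/(-111) = 2270*(-1/111) = -2270/111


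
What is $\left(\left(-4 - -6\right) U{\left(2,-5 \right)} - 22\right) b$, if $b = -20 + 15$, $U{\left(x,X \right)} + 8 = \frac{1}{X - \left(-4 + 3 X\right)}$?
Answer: $\frac{1325}{7} \approx 189.29$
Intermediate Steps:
$U{\left(x,X \right)} = -8 + \frac{1}{4 - 2 X}$ ($U{\left(x,X \right)} = -8 + \frac{1}{X - \left(-4 + 3 X\right)} = -8 + \frac{1}{4 - 2 X}$)
$b = -5$
$\left(\left(-4 - -6\right) U{\left(2,-5 \right)} - 22\right) b = \left(\left(-4 - -6\right) \frac{31 - -80}{2 \left(-2 - 5\right)} - 22\right) \left(-5\right) = \left(\left(-4 + 6\right) \frac{31 + 80}{2 \left(-7\right)} - 22\right) \left(-5\right) = \left(2 \cdot \frac{1}{2} \left(- \frac{1}{7}\right) 111 - 22\right) \left(-5\right) = \left(2 \left(- \frac{111}{14}\right) - 22\right) \left(-5\right) = \left(- \frac{111}{7} - 22\right) \left(-5\right) = \left(- \frac{265}{7}\right) \left(-5\right) = \frac{1325}{7}$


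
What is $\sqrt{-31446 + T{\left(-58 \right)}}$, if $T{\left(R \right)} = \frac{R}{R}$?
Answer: $i \sqrt{31445} \approx 177.33 i$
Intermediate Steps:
$T{\left(R \right)} = 1$
$\sqrt{-31446 + T{\left(-58 \right)}} = \sqrt{-31446 + 1} = \sqrt{-31445} = i \sqrt{31445}$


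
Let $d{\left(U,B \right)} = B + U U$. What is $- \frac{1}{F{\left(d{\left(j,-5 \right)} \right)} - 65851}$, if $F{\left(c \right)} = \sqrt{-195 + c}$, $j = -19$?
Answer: $\frac{65851}{4336354040} + \frac{\sqrt{161}}{4336354040} \approx 1.5189 \cdot 10^{-5}$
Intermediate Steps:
$d{\left(U,B \right)} = B + U^{2}$
$- \frac{1}{F{\left(d{\left(j,-5 \right)} \right)} - 65851} = - \frac{1}{\sqrt{-195 - \left(5 - \left(-19\right)^{2}\right)} - 65851} = - \frac{1}{\sqrt{-195 + \left(-5 + 361\right)} - 65851} = - \frac{1}{\sqrt{-195 + 356} - 65851} = - \frac{1}{\sqrt{161} - 65851} = - \frac{1}{-65851 + \sqrt{161}}$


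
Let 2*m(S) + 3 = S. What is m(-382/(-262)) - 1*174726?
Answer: -22889207/131 ≈ -1.7473e+5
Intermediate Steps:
m(S) = -3/2 + S/2
m(-382/(-262)) - 1*174726 = (-3/2 + (-382/(-262))/2) - 1*174726 = (-3/2 + (-382*(-1/262))/2) - 174726 = (-3/2 + (½)*(191/131)) - 174726 = (-3/2 + 191/262) - 174726 = -101/131 - 174726 = -22889207/131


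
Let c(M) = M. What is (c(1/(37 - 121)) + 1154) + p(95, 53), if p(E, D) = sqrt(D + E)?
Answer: 96935/84 + 2*sqrt(37) ≈ 1166.2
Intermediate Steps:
(c(1/(37 - 121)) + 1154) + p(95, 53) = (1/(37 - 121) + 1154) + sqrt(53 + 95) = (1/(-84) + 1154) + sqrt(148) = (-1/84 + 1154) + 2*sqrt(37) = 96935/84 + 2*sqrt(37)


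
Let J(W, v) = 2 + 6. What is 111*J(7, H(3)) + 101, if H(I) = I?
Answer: 989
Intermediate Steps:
J(W, v) = 8
111*J(7, H(3)) + 101 = 111*8 + 101 = 888 + 101 = 989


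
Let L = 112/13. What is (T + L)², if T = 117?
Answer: 2666689/169 ≈ 15779.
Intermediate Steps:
L = 112/13 (L = 112*(1/13) = 112/13 ≈ 8.6154)
(T + L)² = (117 + 112/13)² = (1633/13)² = 2666689/169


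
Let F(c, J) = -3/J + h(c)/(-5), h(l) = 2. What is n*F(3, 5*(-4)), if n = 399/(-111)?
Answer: 133/148 ≈ 0.89865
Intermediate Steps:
n = -133/37 (n = 399*(-1/111) = -133/37 ≈ -3.5946)
F(c, J) = -⅖ - 3/J (F(c, J) = -3/J + 2/(-5) = -3/J + 2*(-⅕) = -3/J - ⅖ = -⅖ - 3/J)
n*F(3, 5*(-4)) = -133*(-⅖ - 3/(5*(-4)))/37 = -133*(-⅖ - 3/(-20))/37 = -133*(-⅖ - 3*(-1/20))/37 = -133*(-⅖ + 3/20)/37 = -133/37*(-¼) = 133/148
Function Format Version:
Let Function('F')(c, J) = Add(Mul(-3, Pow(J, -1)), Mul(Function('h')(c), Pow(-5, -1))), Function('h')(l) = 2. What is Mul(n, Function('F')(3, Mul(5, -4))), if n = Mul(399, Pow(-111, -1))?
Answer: Rational(133, 148) ≈ 0.89865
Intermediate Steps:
n = Rational(-133, 37) (n = Mul(399, Rational(-1, 111)) = Rational(-133, 37) ≈ -3.5946)
Function('F')(c, J) = Add(Rational(-2, 5), Mul(-3, Pow(J, -1))) (Function('F')(c, J) = Add(Mul(-3, Pow(J, -1)), Mul(2, Pow(-5, -1))) = Add(Mul(-3, Pow(J, -1)), Mul(2, Rational(-1, 5))) = Add(Mul(-3, Pow(J, -1)), Rational(-2, 5)) = Add(Rational(-2, 5), Mul(-3, Pow(J, -1))))
Mul(n, Function('F')(3, Mul(5, -4))) = Mul(Rational(-133, 37), Add(Rational(-2, 5), Mul(-3, Pow(Mul(5, -4), -1)))) = Mul(Rational(-133, 37), Add(Rational(-2, 5), Mul(-3, Pow(-20, -1)))) = Mul(Rational(-133, 37), Add(Rational(-2, 5), Mul(-3, Rational(-1, 20)))) = Mul(Rational(-133, 37), Add(Rational(-2, 5), Rational(3, 20))) = Mul(Rational(-133, 37), Rational(-1, 4)) = Rational(133, 148)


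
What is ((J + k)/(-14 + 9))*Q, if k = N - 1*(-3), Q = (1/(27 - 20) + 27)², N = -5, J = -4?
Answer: 43320/49 ≈ 884.08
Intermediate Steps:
Q = 36100/49 (Q = (1/7 + 27)² = (⅐ + 27)² = (190/7)² = 36100/49 ≈ 736.73)
k = -2 (k = -5 - 1*(-3) = -5 + 3 = -2)
((J + k)/(-14 + 9))*Q = ((-4 - 2)/(-14 + 9))*(36100/49) = -6/(-5)*(36100/49) = -6*(-⅕)*(36100/49) = (6/5)*(36100/49) = 43320/49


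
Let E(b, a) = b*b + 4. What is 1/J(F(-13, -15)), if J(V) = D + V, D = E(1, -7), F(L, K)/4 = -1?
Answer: 1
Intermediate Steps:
F(L, K) = -4 (F(L, K) = 4*(-1) = -4)
E(b, a) = 4 + b² (E(b, a) = b² + 4 = 4 + b²)
D = 5 (D = 4 + 1² = 4 + 1 = 5)
J(V) = 5 + V
1/J(F(-13, -15)) = 1/(5 - 4) = 1/1 = 1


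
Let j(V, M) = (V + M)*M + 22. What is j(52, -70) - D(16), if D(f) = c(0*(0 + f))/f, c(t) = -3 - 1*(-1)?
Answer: 10257/8 ≈ 1282.1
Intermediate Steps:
c(t) = -2 (c(t) = -3 + 1 = -2)
j(V, M) = 22 + M*(M + V) (j(V, M) = (M + V)*M + 22 = M*(M + V) + 22 = 22 + M*(M + V))
D(f) = -2/f
j(52, -70) - D(16) = (22 + (-70)² - 70*52) - (-2)/16 = (22 + 4900 - 3640) - (-2)/16 = 1282 - 1*(-⅛) = 1282 + ⅛ = 10257/8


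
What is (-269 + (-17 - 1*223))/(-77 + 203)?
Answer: -509/126 ≈ -4.0397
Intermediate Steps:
(-269 + (-17 - 1*223))/(-77 + 203) = (-269 + (-17 - 223))/126 = (-269 - 240)*(1/126) = -509*1/126 = -509/126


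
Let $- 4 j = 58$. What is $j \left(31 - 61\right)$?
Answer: $435$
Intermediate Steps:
$j = - \frac{29}{2}$ ($j = \left(- \frac{1}{4}\right) 58 = - \frac{29}{2} \approx -14.5$)
$j \left(31 - 61\right) = - \frac{29 \left(31 - 61\right)}{2} = \left(- \frac{29}{2}\right) \left(-30\right) = 435$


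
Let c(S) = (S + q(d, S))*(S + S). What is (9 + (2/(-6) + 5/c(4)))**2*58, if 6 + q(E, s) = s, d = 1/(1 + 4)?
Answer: 5387069/1152 ≈ 4676.3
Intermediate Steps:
d = 1/5 ≈ 0.20000
q(E, s) = -6 + s
c(S) = 2*S*(-6 + 2*S) (c(S) = (S + (-6 + S))*(S + S) = (-6 + 2*S)*(2*S) = 2*S*(-6 + 2*S))
(9 + (2/(-6) + 5/c(4)))**2*58 = (9 + (2/(-6) + 5/((4*4*(-3 + 4)))))**2*58 = (9 + (2*(-1/6) + 5/((4*4*1))))**2*58 = (9 + (-1/3 + 5/16))**2*58 = (9 - 1/48)**2*58 = (431/48)**2*58 = (185761/2304)*58 = 5387069/1152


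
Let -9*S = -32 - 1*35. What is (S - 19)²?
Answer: 10816/81 ≈ 133.53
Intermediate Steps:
S = 67/9 (S = -(-32 - 1*35)/9 = -(-32 - 35)/9 = -⅑*(-67) = 67/9 ≈ 7.4444)
(S - 19)² = (67/9 - 19)² = (-104/9)² = 10816/81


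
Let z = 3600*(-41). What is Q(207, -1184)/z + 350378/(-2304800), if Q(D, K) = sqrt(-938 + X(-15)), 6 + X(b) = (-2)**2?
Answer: -175189/1152400 - I*sqrt(235)/73800 ≈ -0.15202 - 0.00020772*I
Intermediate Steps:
X(b) = -2 (X(b) = -6 + (-2)**2 = -6 + 4 = -2)
z = -147600
Q(D, K) = 2*I*sqrt(235) (Q(D, K) = sqrt(-938 - 2) = sqrt(-940) = 2*I*sqrt(235))
Q(207, -1184)/z + 350378/(-2304800) = (2*I*sqrt(235))/(-147600) + 350378/(-2304800) = (2*I*sqrt(235))*(-1/147600) + 350378*(-1/2304800) = -I*sqrt(235)/73800 - 175189/1152400 = -175189/1152400 - I*sqrt(235)/73800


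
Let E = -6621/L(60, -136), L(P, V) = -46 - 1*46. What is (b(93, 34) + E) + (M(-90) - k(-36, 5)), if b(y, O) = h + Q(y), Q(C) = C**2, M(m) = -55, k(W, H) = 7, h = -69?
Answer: 790277/92 ≈ 8590.0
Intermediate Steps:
b(y, O) = -69 + y**2
L(P, V) = -92 (L(P, V) = -46 - 46 = -92)
E = 6621/92 (E = -6621/(-92) = -6621*(-1/92) = 6621/92 ≈ 71.967)
(b(93, 34) + E) + (M(-90) - k(-36, 5)) = ((-69 + 93**2) + 6621/92) + (-55 - 1*7) = ((-69 + 8649) + 6621/92) + (-55 - 7) = (8580 + 6621/92) - 62 = 795981/92 - 62 = 790277/92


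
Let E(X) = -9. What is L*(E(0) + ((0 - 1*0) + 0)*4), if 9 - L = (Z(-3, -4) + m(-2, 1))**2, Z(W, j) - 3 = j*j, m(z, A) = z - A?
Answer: 2223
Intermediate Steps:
Z(W, j) = 3 + j**2 (Z(W, j) = 3 + j*j = 3 + j**2)
L = -247 (L = 9 - ((3 + (-4)**2) + (-2 - 1*1))**2 = 9 - ((3 + 16) + (-2 - 1))**2 = 9 - (19 - 3)**2 = 9 - 1*16**2 = 9 - 1*256 = 9 - 256 = -247)
L*(E(0) + ((0 - 1*0) + 0)*4) = -247*(-9 + ((0 - 1*0) + 0)*4) = -247*(-9 + ((0 + 0) + 0)*4) = -247*(-9 + (0 + 0)*4) = -247*(-9 + 0*4) = -247*(-9 + 0) = -247*(-9) = 2223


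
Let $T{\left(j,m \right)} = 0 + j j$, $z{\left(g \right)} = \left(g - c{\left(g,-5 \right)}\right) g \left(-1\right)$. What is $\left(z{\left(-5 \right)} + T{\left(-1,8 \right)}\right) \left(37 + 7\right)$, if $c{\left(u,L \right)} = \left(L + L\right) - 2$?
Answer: $1584$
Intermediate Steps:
$c{\left(u,L \right)} = -2 + 2 L$ ($c{\left(u,L \right)} = 2 L - 2 = -2 + 2 L$)
$z{\left(g \right)} = - g \left(12 + g\right)$ ($z{\left(g \right)} = \left(g - \left(-2 + 2 \left(-5\right)\right)\right) g \left(-1\right) = \left(g - \left(-2 - 10\right)\right) g \left(-1\right) = \left(g - -12\right) g \left(-1\right) = \left(g + 12\right) g \left(-1\right) = \left(12 + g\right) g \left(-1\right) = g \left(12 + g\right) \left(-1\right) = - g \left(12 + g\right)$)
$T{\left(j,m \right)} = j^{2}$ ($T{\left(j,m \right)} = 0 + j^{2} = j^{2}$)
$\left(z{\left(-5 \right)} + T{\left(-1,8 \right)}\right) \left(37 + 7\right) = \left(\left(-1\right) \left(-5\right) \left(12 - 5\right) + \left(-1\right)^{2}\right) \left(37 + 7\right) = \left(\left(-1\right) \left(-5\right) 7 + 1\right) 44 = \left(35 + 1\right) 44 = 36 \cdot 44 = 1584$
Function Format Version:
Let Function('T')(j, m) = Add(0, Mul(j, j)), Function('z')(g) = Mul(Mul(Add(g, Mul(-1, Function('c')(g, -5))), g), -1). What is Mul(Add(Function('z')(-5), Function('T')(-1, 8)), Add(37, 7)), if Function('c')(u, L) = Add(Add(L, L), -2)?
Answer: 1584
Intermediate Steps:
Function('c')(u, L) = Add(-2, Mul(2, L)) (Function('c')(u, L) = Add(Mul(2, L), -2) = Add(-2, Mul(2, L)))
Function('z')(g) = Mul(-1, g, Add(12, g)) (Function('z')(g) = Mul(Mul(Add(g, Mul(-1, Add(-2, Mul(2, -5)))), g), -1) = Mul(Mul(Add(g, Mul(-1, Add(-2, -10))), g), -1) = Mul(Mul(Add(g, Mul(-1, -12)), g), -1) = Mul(Mul(Add(g, 12), g), -1) = Mul(Mul(Add(12, g), g), -1) = Mul(Mul(g, Add(12, g)), -1) = Mul(-1, g, Add(12, g)))
Function('T')(j, m) = Pow(j, 2) (Function('T')(j, m) = Add(0, Pow(j, 2)) = Pow(j, 2))
Mul(Add(Function('z')(-5), Function('T')(-1, 8)), Add(37, 7)) = Mul(Add(Mul(-1, -5, Add(12, -5)), Pow(-1, 2)), Add(37, 7)) = Mul(Add(Mul(-1, -5, 7), 1), 44) = Mul(Add(35, 1), 44) = Mul(36, 44) = 1584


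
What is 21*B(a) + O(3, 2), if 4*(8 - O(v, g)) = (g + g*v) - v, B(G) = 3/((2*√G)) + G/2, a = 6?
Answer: 279/4 + 21*√6/4 ≈ 82.610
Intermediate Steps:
B(G) = G/2 + 3/(2*√G) (B(G) = 3*(1/(2*√G)) + G*(½) = 3/(2*√G) + G/2 = G/2 + 3/(2*√G))
O(v, g) = 8 - g/4 + v/4 - g*v/4 (O(v, g) = 8 - ((g + g*v) - v)/4 = 8 - (g - v + g*v)/4 = 8 + (-g/4 + v/4 - g*v/4) = 8 - g/4 + v/4 - g*v/4)
21*B(a) + O(3, 2) = 21*((½)*6 + 3/(2*√6)) + (8 - ¼*2 + (¼)*3 - ¼*2*3) = 21*(3 + 3*(√6/6)/2) + (8 - ½ + ¾ - 3/2) = 21*(3 + √6/4) + 27/4 = (63 + 21*√6/4) + 27/4 = 279/4 + 21*√6/4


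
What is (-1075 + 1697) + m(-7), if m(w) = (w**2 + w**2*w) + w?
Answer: 321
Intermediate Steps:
m(w) = w + w**2 + w**3 (m(w) = (w**2 + w**3) + w = w + w**2 + w**3)
(-1075 + 1697) + m(-7) = (-1075 + 1697) - 7*(1 - 7 + (-7)**2) = 622 - 7*(1 - 7 + 49) = 622 - 7*43 = 622 - 301 = 321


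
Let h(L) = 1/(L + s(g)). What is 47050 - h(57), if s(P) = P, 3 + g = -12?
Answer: 1976099/42 ≈ 47050.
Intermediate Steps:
g = -15 (g = -3 - 12 = -15)
h(L) = 1/(-15 + L) (h(L) = 1/(L - 15) = 1/(-15 + L))
47050 - h(57) = 47050 - 1/(-15 + 57) = 47050 - 1/42 = 1976099/42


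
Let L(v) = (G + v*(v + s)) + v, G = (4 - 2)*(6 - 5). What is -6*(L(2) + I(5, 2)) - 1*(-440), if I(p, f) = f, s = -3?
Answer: 416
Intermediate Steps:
G = 2 (G = 2*1 = 2)
L(v) = 2 + v + v*(-3 + v) (L(v) = (2 + v*(v - 3)) + v = (2 + v*(-3 + v)) + v = 2 + v + v*(-3 + v))
-6*(L(2) + I(5, 2)) - 1*(-440) = -6*((2 + 2² - 2*2) + 2) - 1*(-440) = -6*((2 + 4 - 4) + 2) + 440 = -6*(2 + 2) + 440 = -6*4 + 440 = -24 + 440 = 416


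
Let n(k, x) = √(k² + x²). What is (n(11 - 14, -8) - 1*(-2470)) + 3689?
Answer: 6159 + √73 ≈ 6167.5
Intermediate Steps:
(n(11 - 14, -8) - 1*(-2470)) + 3689 = (√((11 - 14)² + (-8)²) - 1*(-2470)) + 3689 = (√((-3)² + 64) + 2470) + 3689 = (√(9 + 64) + 2470) + 3689 = (√73 + 2470) + 3689 = (2470 + √73) + 3689 = 6159 + √73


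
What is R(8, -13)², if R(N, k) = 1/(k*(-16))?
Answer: 1/43264 ≈ 2.3114e-5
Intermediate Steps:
R(N, k) = -1/(16*k) (R(N, k) = -1/16/k = -1/(16*k))
R(8, -13)² = (-1/16/(-13))² = (-1/16*(-1/13))² = (1/208)² = 1/43264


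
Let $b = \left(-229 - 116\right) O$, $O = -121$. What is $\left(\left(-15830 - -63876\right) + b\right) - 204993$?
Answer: $-115202$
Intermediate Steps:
$b = 41745$ ($b = \left(-229 - 116\right) \left(-121\right) = \left(-345\right) \left(-121\right) = 41745$)
$\left(\left(-15830 - -63876\right) + b\right) - 204993 = \left(\left(-15830 - -63876\right) + 41745\right) - 204993 = \left(\left(-15830 + 63876\right) + 41745\right) - 204993 = \left(48046 + 41745\right) - 204993 = 89791 - 204993 = -115202$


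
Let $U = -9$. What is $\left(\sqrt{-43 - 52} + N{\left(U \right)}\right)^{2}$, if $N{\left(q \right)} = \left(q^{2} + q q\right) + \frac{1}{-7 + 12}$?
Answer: $\frac{655346}{25} + \frac{1622 i \sqrt{95}}{5} \approx 26214.0 + 3161.9 i$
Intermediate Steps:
$N{\left(q \right)} = \frac{1}{5} + 2 q^{2}$ ($N{\left(q \right)} = \left(q^{2} + q^{2}\right) + \frac{1}{5} = 2 q^{2} + \frac{1}{5} = \frac{1}{5} + 2 q^{2}$)
$\left(\sqrt{-43 - 52} + N{\left(U \right)}\right)^{2} = \left(\sqrt{-43 - 52} + \left(\frac{1}{5} + 2 \left(-9\right)^{2}\right)\right)^{2} = \left(\sqrt{-95} + \left(\frac{1}{5} + 2 \cdot 81\right)\right)^{2} = \left(i \sqrt{95} + \left(\frac{1}{5} + 162\right)\right)^{2} = \left(i \sqrt{95} + \frac{811}{5}\right)^{2} = \left(\frac{811}{5} + i \sqrt{95}\right)^{2}$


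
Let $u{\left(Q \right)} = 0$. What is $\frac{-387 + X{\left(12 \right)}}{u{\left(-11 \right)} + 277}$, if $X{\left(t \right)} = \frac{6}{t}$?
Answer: $- \frac{773}{554} \approx -1.3953$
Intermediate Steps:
$\frac{-387 + X{\left(12 \right)}}{u{\left(-11 \right)} + 277} = \frac{-387 + \frac{6}{12}}{0 + 277} = \frac{-387 + 6 \cdot \frac{1}{12}}{277} = \left(-387 + \frac{1}{2}\right) \frac{1}{277} = \left(- \frac{773}{2}\right) \frac{1}{277} = - \frac{773}{554}$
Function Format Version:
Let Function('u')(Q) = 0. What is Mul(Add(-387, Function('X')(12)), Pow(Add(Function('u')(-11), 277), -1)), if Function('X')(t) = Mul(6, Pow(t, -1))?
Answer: Rational(-773, 554) ≈ -1.3953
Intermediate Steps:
Mul(Add(-387, Function('X')(12)), Pow(Add(Function('u')(-11), 277), -1)) = Mul(Add(-387, Mul(6, Pow(12, -1))), Pow(Add(0, 277), -1)) = Mul(Add(-387, Mul(6, Rational(1, 12))), Pow(277, -1)) = Mul(Add(-387, Rational(1, 2)), Rational(1, 277)) = Mul(Rational(-773, 2), Rational(1, 277)) = Rational(-773, 554)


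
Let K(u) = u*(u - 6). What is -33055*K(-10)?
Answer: -5288800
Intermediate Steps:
K(u) = u*(-6 + u)
-33055*K(-10) = -(-330550)*(-6 - 10) = -(-330550)*(-16) = -33055*160 = -5288800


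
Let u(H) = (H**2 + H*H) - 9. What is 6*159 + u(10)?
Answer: 1145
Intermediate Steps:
u(H) = -9 + 2*H**2 (u(H) = (H**2 + H**2) - 9 = 2*H**2 - 9 = -9 + 2*H**2)
6*159 + u(10) = 6*159 + (-9 + 2*10**2) = 954 + (-9 + 2*100) = 954 + (-9 + 200) = 954 + 191 = 1145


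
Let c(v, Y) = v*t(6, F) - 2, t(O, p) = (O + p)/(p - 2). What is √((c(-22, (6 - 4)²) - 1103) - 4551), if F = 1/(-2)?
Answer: I*√140190/5 ≈ 74.884*I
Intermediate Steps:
F = -½ ≈ -0.50000
t(O, p) = (O + p)/(-2 + p)
c(v, Y) = -2 - 11*v/5 (c(v, Y) = v*((6 - ½)/(-2 - ½)) - 2 = v*((11/2)/(-5/2)) - 2 = v*(-⅖*11/2) - 2 = v*(-11/5) - 2 = -11*v/5 - 2 = -2 - 11*v/5)
√((c(-22, (6 - 4)²) - 1103) - 4551) = √(((-2 - 11/5*(-22)) - 1103) - 4551) = √(((-2 + 242/5) - 1103) - 4551) = √((232/5 - 1103) - 4551) = √(-5283/5 - 4551) = √(-28038/5) = I*√140190/5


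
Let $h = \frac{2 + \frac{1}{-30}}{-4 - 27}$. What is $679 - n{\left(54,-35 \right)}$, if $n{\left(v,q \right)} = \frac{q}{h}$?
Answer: $\frac{7511}{59} \approx 127.31$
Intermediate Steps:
$h = - \frac{59}{930}$ ($h = \frac{2 - \frac{1}{30}}{-31} = \frac{59}{30} \left(- \frac{1}{31}\right) = - \frac{59}{930} \approx -0.063441$)
$n{\left(v,q \right)} = - \frac{930 q}{59}$ ($n{\left(v,q \right)} = \frac{q}{- \frac{59}{930}} = q \left(- \frac{930}{59}\right) = - \frac{930 q}{59}$)
$679 - n{\left(54,-35 \right)} = 679 - \left(- \frac{930}{59}\right) \left(-35\right) = 679 - \frac{32550}{59} = \frac{7511}{59}$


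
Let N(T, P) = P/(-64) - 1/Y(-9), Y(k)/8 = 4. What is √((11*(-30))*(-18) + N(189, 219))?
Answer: √379939/8 ≈ 77.049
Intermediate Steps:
Y(k) = 32 (Y(k) = 8*4 = 32)
N(T, P) = -1/32 - P/64 (N(T, P) = P/(-64) - 1/32 = P*(-1/64) - 1*1/32 = -P/64 - 1/32 = -1/32 - P/64)
√((11*(-30))*(-18) + N(189, 219)) = √((11*(-30))*(-18) + (-1/32 - 1/64*219)) = √(-330*(-18) + (-1/32 - 219/64)) = √(5940 - 221/64) = √(379939/64) = √379939/8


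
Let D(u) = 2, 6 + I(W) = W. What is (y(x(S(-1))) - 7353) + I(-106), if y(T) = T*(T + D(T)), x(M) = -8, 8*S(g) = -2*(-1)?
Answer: -7417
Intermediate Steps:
I(W) = -6 + W
S(g) = ¼ (S(g) = (-2*(-1))/8 = (⅛)*2 = ¼)
y(T) = T*(2 + T) (y(T) = T*(T + 2) = T*(2 + T))
(y(x(S(-1))) - 7353) + I(-106) = (-8*(2 - 8) - 7353) + (-6 - 106) = (-8*(-6) - 7353) - 112 = (48 - 7353) - 112 = -7305 - 112 = -7417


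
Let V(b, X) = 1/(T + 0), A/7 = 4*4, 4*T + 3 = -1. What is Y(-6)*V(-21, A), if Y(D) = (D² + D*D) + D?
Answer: -66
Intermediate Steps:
T = -1 (T = -¾ + (¼)*(-1) = -¾ - ¼ = -1)
Y(D) = D + 2*D² (Y(D) = (D² + D²) + D = 2*D² + D = D + 2*D²)
A = 112 (A = 7*(4*4) = 7*16 = 112)
V(b, X) = -1 (V(b, X) = 1/(-1 + 0) = 1/(-1) = -1)
Y(-6)*V(-21, A) = -6*(1 + 2*(-6))*(-1) = -6*(1 - 12)*(-1) = -6*(-11)*(-1) = 66*(-1) = -66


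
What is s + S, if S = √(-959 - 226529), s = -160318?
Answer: -160318 + 4*I*√14218 ≈ -1.6032e+5 + 476.96*I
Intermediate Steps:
S = 4*I*√14218 (S = √(-227488) = 4*I*√14218 ≈ 476.96*I)
s + S = -160318 + 4*I*√14218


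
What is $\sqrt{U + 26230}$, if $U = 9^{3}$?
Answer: $\sqrt{26959} \approx 164.19$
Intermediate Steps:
$U = 729$
$\sqrt{U + 26230} = \sqrt{729 + 26230} = \sqrt{26959}$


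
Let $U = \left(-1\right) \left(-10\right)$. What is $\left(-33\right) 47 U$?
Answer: $-15510$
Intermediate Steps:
$U = 10$
$\left(-33\right) 47 U = \left(-33\right) 47 \cdot 10 = \left(-1551\right) 10 = -15510$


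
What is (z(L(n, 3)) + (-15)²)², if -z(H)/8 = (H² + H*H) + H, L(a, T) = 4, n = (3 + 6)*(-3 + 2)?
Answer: 3969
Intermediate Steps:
n = -9 (n = 9*(-1) = -9)
z(H) = -16*H² - 8*H (z(H) = -8*((H² + H*H) + H) = -8*((H² + H²) + H) = -8*(2*H² + H) = -8*(H + 2*H²) = -16*H² - 8*H)
(z(L(n, 3)) + (-15)²)² = (-8*4*(1 + 2*4) + (-15)²)² = (-8*4*(1 + 8) + 225)² = (-8*4*9 + 225)² = (-288 + 225)² = (-63)² = 3969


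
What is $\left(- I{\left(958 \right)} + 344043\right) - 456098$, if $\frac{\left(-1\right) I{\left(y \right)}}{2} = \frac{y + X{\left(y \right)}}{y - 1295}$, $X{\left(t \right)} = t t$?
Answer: $- \frac{39599979}{337} \approx -1.1751 \cdot 10^{5}$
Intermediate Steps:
$X{\left(t \right)} = t^{2}$
$I{\left(y \right)} = - \frac{2 \left(y + y^{2}\right)}{-1295 + y}$ ($I{\left(y \right)} = - 2 \frac{y + y^{2}}{y - 1295} = - 2 \frac{y + y^{2}}{-1295 + y} = - \frac{2 \left(y + y^{2}\right)}{-1295 + y}$)
$\left(- I{\left(958 \right)} + 344043\right) - 456098 = \left(- \frac{2 \cdot 958 \left(-1 - 958\right)}{-1295 + 958} + 344043\right) - 456098 = \left(- \frac{2 \cdot 958 \left(-1 - 958\right)}{-337} + 344043\right) - 456098 = \left(- \frac{2 \cdot 958 \left(-1\right) \left(-959\right)}{337} + 344043\right) - 456098 = \left(\left(-1\right) \frac{1837444}{337} + 344043\right) - 456098 = \left(- \frac{1837444}{337} + 344043\right) - 456098 = \frac{114105047}{337} - 456098 = - \frac{39599979}{337}$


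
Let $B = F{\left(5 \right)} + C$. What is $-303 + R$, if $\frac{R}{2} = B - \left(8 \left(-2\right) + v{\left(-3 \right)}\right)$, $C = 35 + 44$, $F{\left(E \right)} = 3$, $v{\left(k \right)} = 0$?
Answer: $-107$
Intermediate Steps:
$C = 79$
$B = 82$ ($B = 3 + 79 = 82$)
$R = 196$ ($R = 2 \left(82 - \left(8 \left(-2\right) + 0\right)\right) = 2 \left(82 - \left(-16 + 0\right)\right) = 2 \left(82 - -16\right) = 2 \left(82 + 16\right) = 2 \cdot 98 = 196$)
$-303 + R = -303 + 196 = -107$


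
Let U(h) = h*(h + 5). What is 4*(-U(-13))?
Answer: -416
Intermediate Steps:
U(h) = h*(5 + h)
4*(-U(-13)) = 4*(-(-13)*(5 - 13)) = 4*(-(-13)*(-8)) = 4*(-1*104) = 4*(-104) = -416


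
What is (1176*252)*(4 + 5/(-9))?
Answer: 1020768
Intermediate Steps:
(1176*252)*(4 + 5/(-9)) = 296352*(4 + 5*(-⅑)) = 296352*(4 - 5/9) = 296352*(31/9) = 1020768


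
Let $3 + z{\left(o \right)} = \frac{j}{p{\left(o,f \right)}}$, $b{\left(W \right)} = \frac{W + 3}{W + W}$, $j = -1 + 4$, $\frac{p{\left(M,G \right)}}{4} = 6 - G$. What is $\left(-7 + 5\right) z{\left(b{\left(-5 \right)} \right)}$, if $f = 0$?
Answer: $\frac{23}{4} \approx 5.75$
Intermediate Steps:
$p{\left(M,G \right)} = 24 - 4 G$ ($p{\left(M,G \right)} = 4 \left(6 - G\right) = 24 - 4 G$)
$j = 3$
$b{\left(W \right)} = \frac{3 + W}{2 W}$
$z{\left(o \right)} = - \frac{23}{8}$ ($z{\left(o \right)} = -3 + \frac{3}{24 - 0} = -3 + \frac{3}{24 + 0} = -3 + \frac{3}{24} = -3 + 3 \cdot \frac{1}{24} = -3 + \frac{1}{8} = - \frac{23}{8}$)
$\left(-7 + 5\right) z{\left(b{\left(-5 \right)} \right)} = \left(-7 + 5\right) \left(- \frac{23}{8}\right) = \left(-2\right) \left(- \frac{23}{8}\right) = \frac{23}{4}$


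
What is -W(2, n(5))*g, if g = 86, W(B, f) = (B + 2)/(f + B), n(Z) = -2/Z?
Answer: -215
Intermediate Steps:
W(B, f) = (2 + B)/(B + f)
-W(2, n(5))*g = -(2 + 2)/(2 - 2/5)*86 = -4/(2 - 2*1/5)*86 = -4/(2 - 2/5)*86 = -4/(8/5)*86 = -(5/8)*4*86 = -5*86/2 = -1*215 = -215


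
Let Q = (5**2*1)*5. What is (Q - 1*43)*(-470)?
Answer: -38540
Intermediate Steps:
Q = 125 (Q = (25*1)*5 = 25*5 = 125)
(Q - 1*43)*(-470) = (125 - 1*43)*(-470) = (125 - 43)*(-470) = 82*(-470) = -38540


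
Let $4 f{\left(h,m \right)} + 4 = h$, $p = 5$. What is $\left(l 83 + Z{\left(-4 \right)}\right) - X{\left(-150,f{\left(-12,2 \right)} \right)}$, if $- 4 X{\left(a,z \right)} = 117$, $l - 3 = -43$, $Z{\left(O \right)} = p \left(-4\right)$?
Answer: $- \frac{13243}{4} \approx -3310.8$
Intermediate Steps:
$f{\left(h,m \right)} = -1 + \frac{h}{4}$
$Z{\left(O \right)} = -20$ ($Z{\left(O \right)} = 5 \left(-4\right) = -20$)
$l = -40$ ($l = 3 - 43 = -40$)
$X{\left(a,z \right)} = - \frac{117}{4}$ ($X{\left(a,z \right)} = \left(- \frac{1}{4}\right) 117 = - \frac{117}{4}$)
$\left(l 83 + Z{\left(-4 \right)}\right) - X{\left(-150,f{\left(-12,2 \right)} \right)} = \left(\left(-40\right) 83 - 20\right) - - \frac{117}{4} = \left(-3320 - 20\right) + \frac{117}{4} = -3340 + \frac{117}{4} = - \frac{13243}{4}$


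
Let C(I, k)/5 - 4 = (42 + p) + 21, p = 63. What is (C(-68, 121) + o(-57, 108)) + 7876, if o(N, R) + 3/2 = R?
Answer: 17265/2 ≈ 8632.5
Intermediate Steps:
C(I, k) = 650 (C(I, k) = 20 + 5*((42 + 63) + 21) = 20 + 5*(105 + 21) = 20 + 5*126 = 20 + 630 = 650)
o(N, R) = -3/2 + R
(C(-68, 121) + o(-57, 108)) + 7876 = (650 + (-3/2 + 108)) + 7876 = (650 + 213/2) + 7876 = 1513/2 + 7876 = 17265/2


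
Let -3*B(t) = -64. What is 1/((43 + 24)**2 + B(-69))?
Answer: 3/13531 ≈ 0.00022171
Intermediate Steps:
B(t) = 64/3 (B(t) = -1/3*(-64) = 64/3)
1/((43 + 24)**2 + B(-69)) = 1/((43 + 24)**2 + 64/3) = 1/(67**2 + 64/3) = 1/(4489 + 64/3) = 1/(13531/3) = 3/13531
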